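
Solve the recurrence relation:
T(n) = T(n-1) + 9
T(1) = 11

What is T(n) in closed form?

Unrolling: T(n) = T(1) + 9·(n-1) = 11 + 9(n-1) = 9n + 2.

Answer: T(n) = 9n + 2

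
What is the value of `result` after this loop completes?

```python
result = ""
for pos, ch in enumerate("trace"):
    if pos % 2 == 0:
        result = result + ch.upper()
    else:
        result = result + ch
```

Uppercase even positions in 'trace'
`result` takes the values: "" → "T" → "Tr" → "TrA" → "TrAc" → "TrAcE"

Answer: "TrAcE"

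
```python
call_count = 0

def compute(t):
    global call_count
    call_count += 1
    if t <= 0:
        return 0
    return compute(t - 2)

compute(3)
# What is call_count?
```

Linear recursion stepping by 2: 3 calls from t=3 down to ≤0.

Answer: 3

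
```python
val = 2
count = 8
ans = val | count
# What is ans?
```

Trace:
`val = 2` → val = 2
`count = 8` → count = 8
`ans = val | count` → ans = 10
So ans = 10

Answer: 10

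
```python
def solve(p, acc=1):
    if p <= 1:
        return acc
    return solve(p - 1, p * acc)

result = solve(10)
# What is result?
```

Accumulator trace (n, acc): (10, 1) -> (9, 10) -> (8, 90) -> (7, 720) -> (6, 5040) -> (5, 30240) -> (4, 151200) -> (3, 604800) -> (2, 1814400) -> (1, 3628800) -> return 3628800

Answer: 3628800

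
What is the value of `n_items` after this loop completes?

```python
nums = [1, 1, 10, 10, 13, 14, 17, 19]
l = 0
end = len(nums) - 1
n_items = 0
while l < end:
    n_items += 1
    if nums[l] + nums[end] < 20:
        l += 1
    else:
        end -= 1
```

Steps to find pair summing to 20
`n_items` takes the values: 0 → 1 → 2 → 3 → 4 → 5 → 6 → 7

Answer: 7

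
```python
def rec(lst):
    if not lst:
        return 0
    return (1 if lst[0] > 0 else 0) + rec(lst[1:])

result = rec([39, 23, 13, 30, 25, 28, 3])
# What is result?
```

Count of positive elements in [39, 23, 13, 30, 25, 28, 3] = 7

Answer: 7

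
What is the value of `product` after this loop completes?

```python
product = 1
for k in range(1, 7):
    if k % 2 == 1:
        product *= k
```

Product of odd numbers 1 to 6
`product` takes the values: 1 → 3 → 15

Answer: 15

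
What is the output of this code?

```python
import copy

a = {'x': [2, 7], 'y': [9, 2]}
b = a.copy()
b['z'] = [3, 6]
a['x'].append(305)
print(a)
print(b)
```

Key concept: shallow copy of dict with mutable values.
Step by step:
`a = {'x': [2, 7], 'y': [9, 2]}` → a = {'x': [2, 7], 'y': [9, 2]}
`b = a.copy()` → b = {'x': [2, 7], 'y': [9, 2]}
`b['z'] = [3, 6]` → b = {'x': [2, 7], 'y': [9, 2], 'z': [3, 6]}
`a['x'].append(305)` → a = {'x': [2, 7, 305], 'y': [9, 2]}; b = {'x': [2, 7, 305], 'y': [9, 2], 'z': [3, 6]}
`print(a)` → prints {'x': [2, 7, 305], 'y': [9, 2]}
`print(b)` → prints {'x': [2, 7, 305], 'y': [9, 2], 'z': [3, 6]}

Answer:
{'x': [2, 7, 305], 'y': [9, 2]}
{'x': [2, 7, 305], 'y': [9, 2], 'z': [3, 6]}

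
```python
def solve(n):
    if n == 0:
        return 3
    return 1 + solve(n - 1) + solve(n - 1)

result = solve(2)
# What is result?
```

solve(n) = 1 + 2·solve(n-1), solve(0)=3. Closed form: (3+1)·2^2 - 1 = 15.

Answer: 15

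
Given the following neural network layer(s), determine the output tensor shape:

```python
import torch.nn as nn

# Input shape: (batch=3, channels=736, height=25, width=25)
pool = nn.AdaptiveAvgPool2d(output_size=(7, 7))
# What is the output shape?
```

Input: (3, 736, 25, 25) -> Output: (3, 736, 7, 7)

Answer: (3, 736, 7, 7)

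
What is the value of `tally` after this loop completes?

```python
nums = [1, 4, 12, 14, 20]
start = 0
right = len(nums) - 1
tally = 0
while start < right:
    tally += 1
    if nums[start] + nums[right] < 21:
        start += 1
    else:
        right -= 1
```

Steps to find pair summing to 21
`tally` takes the values: 0 → 1 → 2 → 3 → 4

Answer: 4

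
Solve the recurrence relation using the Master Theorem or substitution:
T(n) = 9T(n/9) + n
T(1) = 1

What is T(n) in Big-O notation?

By Master Theorem: a=9, b=9, f(n)=n. Since log_9(9) = 1 and f(n) = Θ(n^1), Case 2 applies. T(n) = O(n log n).

Answer: O(n log n)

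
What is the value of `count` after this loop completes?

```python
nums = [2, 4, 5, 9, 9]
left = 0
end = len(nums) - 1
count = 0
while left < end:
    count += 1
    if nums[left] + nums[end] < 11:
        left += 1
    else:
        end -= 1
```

Steps to find pair summing to 11
`count` takes the values: 0 → 1 → 2 → 3 → 4

Answer: 4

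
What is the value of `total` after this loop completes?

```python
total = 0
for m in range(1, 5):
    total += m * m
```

Sum of squares 1² to 4² = 30
`total` takes the values: 0 → 1 → 5 → 14 → 30

Answer: 30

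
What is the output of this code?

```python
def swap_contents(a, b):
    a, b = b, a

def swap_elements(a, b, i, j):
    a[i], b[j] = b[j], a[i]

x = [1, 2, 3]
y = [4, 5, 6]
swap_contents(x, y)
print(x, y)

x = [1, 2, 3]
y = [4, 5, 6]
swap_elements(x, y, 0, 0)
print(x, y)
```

Key concept: parameter rebinding vs mutation.
Step by step:
`x = [1, 2, 3]` → x = [1, 2, 3]
`y = [4, 5, 6]` → y = [4, 5, 6]
`swap_contents(x, y)` → no visible change to tracked variables
`print(x, y)` → prints [1, 2, 3] [4, 5, 6]
`x = [1, 2, 3]` → x = [1, 2, 3]
`y = [4, 5, 6]` → y = [4, 5, 6]
`swap_elements(x, y, 0, 0)` → x = [4, 2, 3]; y = [1, 5, 6]
`print(x, y)` → prints [4, 2, 3] [1, 5, 6]

Answer:
[1, 2, 3] [4, 5, 6]
[4, 2, 3] [1, 5, 6]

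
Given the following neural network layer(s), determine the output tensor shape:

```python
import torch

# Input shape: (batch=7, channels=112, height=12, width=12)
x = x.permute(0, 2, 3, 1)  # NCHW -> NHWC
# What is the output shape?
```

Input: (7, 112, 12, 12) -> Output: (7, 12, 12, 112)

Answer: (7, 12, 12, 112)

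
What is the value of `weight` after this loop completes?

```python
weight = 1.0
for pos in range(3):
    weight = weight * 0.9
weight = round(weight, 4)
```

Exponential decay: 1.0 * 0.9^3
`weight` takes the values: 1.0 → 0.9 → 0.81 → 0.729

Answer: 0.729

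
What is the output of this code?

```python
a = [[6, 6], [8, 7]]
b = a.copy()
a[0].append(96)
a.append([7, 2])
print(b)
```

Key concept: shallow copy with nested lists.
Step by step:
`a = [[6, 6], [8, 7]]` → a = [[6, 6], [8, 7]]
`b = a.copy()` → b = [[6, 6], [8, 7]]
`a[0].append(96)` → a = [[6, 6, 96], [8, 7]]; b = [[6, 6, 96], [8, 7]]
`a.append([7, 2])` → a = [[6, 6, 96], [8, 7], [7, 2]]
`print(b)` → prints [[6, 6, 96], [8, 7]]

Answer: [[6, 6, 96], [8, 7]]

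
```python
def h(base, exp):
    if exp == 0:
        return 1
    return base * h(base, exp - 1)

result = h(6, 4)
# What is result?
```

h(6, 4) = 6 * 6 * 6 * 6 = 1296

Answer: 1296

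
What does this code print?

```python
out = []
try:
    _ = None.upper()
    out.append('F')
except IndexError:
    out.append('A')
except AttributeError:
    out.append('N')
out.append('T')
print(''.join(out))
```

Execution trace: 'N' (except AttributeError) → 'T' (after the try/except). Output: NT

Answer: NT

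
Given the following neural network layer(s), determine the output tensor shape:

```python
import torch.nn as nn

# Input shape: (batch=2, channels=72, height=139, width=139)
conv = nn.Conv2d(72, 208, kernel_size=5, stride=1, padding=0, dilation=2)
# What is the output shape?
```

Input: (2, 72, 139, 139) -> Output: (2, 208, 131, 131)

Answer: (2, 208, 131, 131)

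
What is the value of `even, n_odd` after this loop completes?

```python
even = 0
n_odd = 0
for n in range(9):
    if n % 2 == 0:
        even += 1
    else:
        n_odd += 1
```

Count evens and odds in range(9)
`even, n_odd` takes the values: (0, 0) → (1, 0) → (1, 1) → (2, 1) → (2, 2) → (3, 2) → (3, 3) → (4, 3) → (4, 4) → (5, 4)

Answer: 5, 4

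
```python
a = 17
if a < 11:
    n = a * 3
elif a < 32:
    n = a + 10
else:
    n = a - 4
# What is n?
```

Trace:
`a = 17` → a = 17
`if a < 11: ...` → a < 11 is False, a < 32 is True → n = 27
So n = 27

Answer: 27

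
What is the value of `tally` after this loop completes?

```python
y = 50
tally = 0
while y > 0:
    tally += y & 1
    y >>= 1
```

Count set bits in 50 (binary: 0b110010)
`tally` takes the values: 0 → 1 → 2 → 3

Answer: 3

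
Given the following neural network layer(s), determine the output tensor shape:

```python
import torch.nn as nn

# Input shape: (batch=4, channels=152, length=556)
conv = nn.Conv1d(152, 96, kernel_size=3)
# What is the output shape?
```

Input: (4, 152, 556) -> Output: (4, 96, 554)

Answer: (4, 96, 554)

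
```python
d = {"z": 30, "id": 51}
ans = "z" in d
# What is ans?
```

Trace:
`d = {"z": 30, "id": 51}` → d = {'z': 30, 'id': 51}
`ans = "z" in d` → ans = True
So ans = True

Answer: True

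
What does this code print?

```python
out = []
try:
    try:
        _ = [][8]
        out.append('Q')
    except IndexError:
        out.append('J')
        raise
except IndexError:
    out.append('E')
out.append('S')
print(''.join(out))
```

Execution trace: 'J' (inner except IndexError) → 'E' (outer except IndexError) → 'S' (after the try/except). Output: JES

Answer: JES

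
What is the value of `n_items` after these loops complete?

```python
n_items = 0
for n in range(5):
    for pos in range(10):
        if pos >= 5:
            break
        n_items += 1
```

Inner breaks at 5, outer runs 5 times
`n_items` takes the values: 0 → 1 → 2 → 3 → 4 → 5 → 6 → 7 → 8 → 9 → 10 → 11 → 12 → 13 → 14 → 15 → 16 → 17 → 18 → 19 → 20 → 21 → 22 → 23 → 24 → 25

Answer: 25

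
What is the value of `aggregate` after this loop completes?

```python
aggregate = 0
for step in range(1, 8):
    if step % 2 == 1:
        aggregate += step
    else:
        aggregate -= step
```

Add odd, subtract even
`aggregate` takes the values: 0 → 1 → -1 → 2 → -2 → 3 → -3 → 4

Answer: 4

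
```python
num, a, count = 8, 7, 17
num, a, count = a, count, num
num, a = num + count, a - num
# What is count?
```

Trace:
`num, a, count = 8, 7, 17` → num = 8; a = 7; count = 17
`num, a, count = a, count, num` → num = 7; a = 17; count = 8
`num, a = num + count, a - num` → num = 15; a = 10
So count = 8

Answer: 8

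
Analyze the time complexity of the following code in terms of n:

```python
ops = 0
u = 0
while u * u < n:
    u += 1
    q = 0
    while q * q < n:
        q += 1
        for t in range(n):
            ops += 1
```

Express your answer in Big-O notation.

Each loop level contributes: √n × √n × n. Multiplying the contributions gives O(n^2).

Answer: O(n^2)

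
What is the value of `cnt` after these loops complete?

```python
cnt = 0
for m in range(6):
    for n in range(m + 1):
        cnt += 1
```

Triangle: 1 + 2 + ... + 6
`cnt` takes the values: 0 → 1 → 2 → 3 → 4 → 5 → 6 → 7 → 8 → 9 → 10 → 11 → 12 → 13 → 14 → 15 → 16 → 17 → 18 → 19 → 20 → 21

Answer: 21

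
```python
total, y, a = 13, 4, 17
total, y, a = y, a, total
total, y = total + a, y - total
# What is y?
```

Trace:
`total, y, a = 13, 4, 17` → total = 13; y = 4; a = 17
`total, y, a = y, a, total` → total = 4; y = 17; a = 13
`total, y = total + a, y - total` → total = 17; y = 13
So y = 13

Answer: 13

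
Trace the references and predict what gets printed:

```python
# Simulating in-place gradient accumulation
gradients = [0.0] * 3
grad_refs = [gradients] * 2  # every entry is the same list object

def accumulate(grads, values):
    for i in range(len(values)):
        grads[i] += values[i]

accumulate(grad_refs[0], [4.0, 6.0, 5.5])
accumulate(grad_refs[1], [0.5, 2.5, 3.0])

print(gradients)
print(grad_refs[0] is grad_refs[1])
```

Key concept: gradient accumulation aliasing.
Step by step:
`gradients = [0.0] * 3` → gradients = [0.0, 0.0, 0.0]
`grad_refs = [gradients] * 2` → grad_refs = [[0.0, 0.0, 0.0], [0.0, 0.0, 0.0]]
`accumulate(grad_refs[0], [4.0, 6.0, 5.5])` → gradients = [4.0, 6.0, 5.5]; grad_refs = [[4.0, 6.0, 5.5], [4.0, 6.0, 5.5]]
`accumulate(grad_refs[1], [0.5, 2.5, 3.0])` → gradients = [4.5, 8.5, 8.5]; grad_refs = [[4.5, 8.5, 8.5], [4.5, 8.5, 8.5]]
`print(gradients)` → prints [4.5, 8.5, 8.5]
`print(grad_refs[0] is grad_refs[1])` → prints True

Answer:
[4.5, 8.5, 8.5]
True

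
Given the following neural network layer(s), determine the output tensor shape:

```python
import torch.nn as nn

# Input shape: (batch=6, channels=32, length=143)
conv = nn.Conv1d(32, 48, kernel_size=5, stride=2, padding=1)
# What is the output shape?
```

Input: (6, 32, 143) -> Output: (6, 48, 71)

Answer: (6, 48, 71)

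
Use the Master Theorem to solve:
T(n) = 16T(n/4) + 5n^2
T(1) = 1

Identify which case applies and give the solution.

a=16, b=4, f(n)=5n^2. log_4(16) = 2. Since c=2 = 2, Case 2 applies: T(n) = Θ(n^log_b(a) · log n) = O(n^2 log n).

Answer: O(n^2 log n) - Case 2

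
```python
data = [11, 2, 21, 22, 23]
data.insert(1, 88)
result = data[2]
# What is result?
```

Trace:
`data = [11, 2, 21, 22, 23]` → data = [11, 2, 21, 22, 23]
`data.insert(1, 88)` → data = [11, 88, 2, 21, 22, 23]
`result = data[2]` → result = 2
So result = 2

Answer: 2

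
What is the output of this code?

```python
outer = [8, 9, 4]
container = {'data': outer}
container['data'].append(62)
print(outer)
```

Key concept: dict holds reference to list.
Step by step:
`outer = [8, 9, 4]` → outer = [8, 9, 4]
`container = {'data': outer}` → container = {'data': [8, 9, 4]}
`container['data'].append(62)` → outer = [8, 9, 4, 62]; container = {'data': [8, 9, 4, 62]}
`print(outer)` → prints [8, 9, 4, 62]

Answer: [8, 9, 4, 62]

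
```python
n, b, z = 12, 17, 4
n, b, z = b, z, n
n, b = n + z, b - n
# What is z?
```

Trace:
`n, b, z = 12, 17, 4` → n = 12; b = 17; z = 4
`n, b, z = b, z, n` → n = 17; b = 4; z = 12
`n, b = n + z, b - n` → n = 29; b = -13
So z = 12

Answer: 12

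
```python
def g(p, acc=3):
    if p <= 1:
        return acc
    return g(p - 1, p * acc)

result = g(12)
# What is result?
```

Accumulator trace (n, acc): (12, 3) -> (11, 36) -> (10, 396) -> (9, 3960) -> (8, 35640) -> (7, 285120) -> (6, 1995840) -> (5, 11975040) -> (4, 59875200) -> (3, 239500800) -> (2, 718502400) -> (1, 1437004800) -> return 1437004800

Answer: 1437004800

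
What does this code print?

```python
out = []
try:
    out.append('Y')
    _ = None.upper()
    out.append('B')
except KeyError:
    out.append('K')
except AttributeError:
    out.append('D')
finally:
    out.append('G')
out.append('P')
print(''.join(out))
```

Execution trace: 'Y' (try body) → 'D' (except AttributeError) → 'G' (finally) → 'P' (after the try/except). Output: YDGP

Answer: YDGP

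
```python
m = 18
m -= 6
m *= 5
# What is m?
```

Trace:
`m = 18` → m = 18
`m -= 6` → m = 12
`m *= 5` → m = 60
So m = 60

Answer: 60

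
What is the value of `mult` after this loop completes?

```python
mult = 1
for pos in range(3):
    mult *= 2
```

2^3 = 8
`mult` takes the values: 1 → 2 → 4 → 8

Answer: 8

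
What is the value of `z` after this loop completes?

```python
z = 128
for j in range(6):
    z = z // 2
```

Halve 6 times: 128 // 2^6 = 2
`z` takes the values: 128 → 64 → 32 → 16 → 8 → 4 → 2

Answer: 2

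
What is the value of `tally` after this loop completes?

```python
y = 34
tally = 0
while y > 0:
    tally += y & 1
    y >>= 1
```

Count set bits in 34 (binary: 0b100010)
`tally` takes the values: 0 → 1 → 2

Answer: 2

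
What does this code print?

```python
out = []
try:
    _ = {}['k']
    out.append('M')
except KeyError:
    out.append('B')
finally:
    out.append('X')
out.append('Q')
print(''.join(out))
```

Execution trace: 'B' (except KeyError) → 'X' (finally) → 'Q' (after the try/except). Output: BXQ

Answer: BXQ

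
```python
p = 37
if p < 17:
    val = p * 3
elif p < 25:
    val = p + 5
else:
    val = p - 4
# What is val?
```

Trace:
`p = 37` → p = 37
`if p < 17: ...` → p < 17 is False, p < 25 is False, take else branch → val = 33
So val = 33

Answer: 33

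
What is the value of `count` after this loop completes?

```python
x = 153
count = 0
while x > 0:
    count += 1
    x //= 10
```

Count digits by repeated division by 10
`count` takes the values: 0 → 1 → 2 → 3

Answer: 3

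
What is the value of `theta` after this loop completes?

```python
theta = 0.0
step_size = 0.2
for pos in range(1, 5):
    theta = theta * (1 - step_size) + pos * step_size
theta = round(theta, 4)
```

Moving average with lr=0.2
`theta` takes the values: 0.0 → 0.2 → 0.56 → 1.048 → 1.6384

Answer: 1.6384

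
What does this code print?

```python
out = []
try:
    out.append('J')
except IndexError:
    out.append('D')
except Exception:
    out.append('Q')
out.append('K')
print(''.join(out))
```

Execution trace: 'J' (try body, no exception) → 'K' (after the try/except). Output: JK

Answer: JK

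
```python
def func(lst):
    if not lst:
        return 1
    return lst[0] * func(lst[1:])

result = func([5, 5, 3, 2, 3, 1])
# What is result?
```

Product over [5, 5, 3, 2, 3, 1] = 5 * 5 * 3 * 2 * 3 * 1 = 450

Answer: 450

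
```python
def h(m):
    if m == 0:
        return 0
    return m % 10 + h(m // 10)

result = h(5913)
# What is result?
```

Sum of digits of 5913: 3 + 1 + 9 + 5 = 18

Answer: 18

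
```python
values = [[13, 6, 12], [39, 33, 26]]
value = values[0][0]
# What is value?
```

Trace:
`values = [[13, 6, 12], [39, 33, 26]]` → values = [[13, 6, 12], [39, 33, 26]]
`value = values[0][0]` → value = 13
So value = 13

Answer: 13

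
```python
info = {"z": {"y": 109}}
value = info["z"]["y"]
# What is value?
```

Trace:
`info = {"z": {"y": 109}}` → info = {'z': {'y': 109}}
`value = info["z"]["y"]` → value = 109
So value = 109

Answer: 109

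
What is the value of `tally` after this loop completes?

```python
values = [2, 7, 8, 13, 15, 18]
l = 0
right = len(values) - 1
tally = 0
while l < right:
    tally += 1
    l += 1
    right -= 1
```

Iterations until pointers meet (list length 6)
`tally` takes the values: 0 → 1 → 2 → 3

Answer: 3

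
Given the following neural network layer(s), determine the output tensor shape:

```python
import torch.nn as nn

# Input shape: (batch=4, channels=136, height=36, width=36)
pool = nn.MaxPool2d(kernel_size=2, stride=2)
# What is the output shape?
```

Input: (4, 136, 36, 36) -> Output: (4, 136, 18, 18)

Answer: (4, 136, 18, 18)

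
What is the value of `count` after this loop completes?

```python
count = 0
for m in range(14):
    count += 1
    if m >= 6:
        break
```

Loop breaks when m reaches 6, count is 7
`count` takes the values: 0 → 1 → 2 → 3 → 4 → 5 → 6 → 7

Answer: 7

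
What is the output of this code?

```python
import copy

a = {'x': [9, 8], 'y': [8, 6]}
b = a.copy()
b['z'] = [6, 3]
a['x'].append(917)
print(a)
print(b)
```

Key concept: shallow copy of dict with mutable values.
Step by step:
`a = {'x': [9, 8], 'y': [8, 6]}` → a = {'x': [9, 8], 'y': [8, 6]}
`b = a.copy()` → b = {'x': [9, 8], 'y': [8, 6]}
`b['z'] = [6, 3]` → b = {'x': [9, 8], 'y': [8, 6], 'z': [6, 3]}
`a['x'].append(917)` → a = {'x': [9, 8, 917], 'y': [8, 6]}; b = {'x': [9, 8, 917], 'y': [8, 6], 'z': [6, 3]}
`print(a)` → prints {'x': [9, 8, 917], 'y': [8, 6]}
`print(b)` → prints {'x': [9, 8, 917], 'y': [8, 6], 'z': [6, 3]}

Answer:
{'x': [9, 8, 917], 'y': [8, 6]}
{'x': [9, 8, 917], 'y': [8, 6], 'z': [6, 3]}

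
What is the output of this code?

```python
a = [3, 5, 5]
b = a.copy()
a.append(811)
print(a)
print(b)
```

Key concept: list.copy() creates independent copy.
Step by step:
`a = [3, 5, 5]` → a = [3, 5, 5]
`b = a.copy()` → b = [3, 5, 5]
`a.append(811)` → a = [3, 5, 5, 811]
`print(a)` → prints [3, 5, 5, 811]
`print(b)` → prints [3, 5, 5]

Answer:
[3, 5, 5, 811]
[3, 5, 5]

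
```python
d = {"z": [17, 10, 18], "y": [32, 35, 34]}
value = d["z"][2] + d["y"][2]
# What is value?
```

Trace:
`d = {"z": [17, 10, 18], "y": [32, 35, 34]}` → d = {'z': [17, 10, 18], 'y': [32, 35, 34]}
`value = d["z"][2] + d["y"][2]` → value = 52
So value = 52

Answer: 52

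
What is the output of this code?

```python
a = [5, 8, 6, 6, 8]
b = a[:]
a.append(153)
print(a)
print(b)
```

Key concept: slice [:] creates copy.
Step by step:
`a = [5, 8, 6, 6, 8]` → a = [5, 8, 6, 6, 8]
`b = a[:]` → b = [5, 8, 6, 6, 8]
`a.append(153)` → a = [5, 8, 6, 6, 8, 153]
`print(a)` → prints [5, 8, 6, 6, 8, 153]
`print(b)` → prints [5, 8, 6, 6, 8]

Answer:
[5, 8, 6, 6, 8, 153]
[5, 8, 6, 6, 8]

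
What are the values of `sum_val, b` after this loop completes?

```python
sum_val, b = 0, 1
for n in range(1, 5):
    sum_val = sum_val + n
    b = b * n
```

Sum and factorial of 1 to 4
`sum_val, b` takes the values: (0, 1) → (1, 1) → (3, 1) → (3, 2) → (6, 2) → (6, 6) → (10, 6) → (10, 24)

Answer: 10, 24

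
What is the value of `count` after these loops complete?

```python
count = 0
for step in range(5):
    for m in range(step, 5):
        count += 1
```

Upper triangle: 5 + 4 + ... + 1
`count` takes the values: 0 → 1 → 2 → 3 → 4 → 5 → 6 → 7 → 8 → 9 → 10 → 11 → 12 → 13 → 14 → 15

Answer: 15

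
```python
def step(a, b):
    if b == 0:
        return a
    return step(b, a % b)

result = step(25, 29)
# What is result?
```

step(25, 29) -> step(29, 25) -> step(25, 4) -> step(4, 1) -> step(1, 0) -> 1

Answer: 1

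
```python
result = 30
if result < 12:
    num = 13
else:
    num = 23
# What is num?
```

Trace:
`result = 30` → result = 30
`if result < 12: ...` → result < 12 is False, take else branch → num = 23
So num = 23

Answer: 23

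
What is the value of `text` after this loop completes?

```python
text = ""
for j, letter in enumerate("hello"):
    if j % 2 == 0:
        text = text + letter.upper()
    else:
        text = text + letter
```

Uppercase even positions in 'hello'
`text` takes the values: "" → "H" → "He" → "HeL" → "HeLl" → "HeLlO"

Answer: "HeLlO"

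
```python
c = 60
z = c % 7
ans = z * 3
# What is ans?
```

Trace:
`c = 60` → c = 60
`z = c % 7` → z = 4
`ans = z * 3` → ans = 12
So ans = 12

Answer: 12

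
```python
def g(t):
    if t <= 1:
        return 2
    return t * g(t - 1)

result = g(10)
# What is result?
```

g(10) = 10 * 9 * 8 * 7 * 6 * 5 * 4 * 3 * 2 * 2 = 7257600

Answer: 7257600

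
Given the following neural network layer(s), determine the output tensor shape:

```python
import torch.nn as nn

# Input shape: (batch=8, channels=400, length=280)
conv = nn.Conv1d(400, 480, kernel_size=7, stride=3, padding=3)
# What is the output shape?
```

Input: (8, 400, 280) -> Output: (8, 480, 94)

Answer: (8, 480, 94)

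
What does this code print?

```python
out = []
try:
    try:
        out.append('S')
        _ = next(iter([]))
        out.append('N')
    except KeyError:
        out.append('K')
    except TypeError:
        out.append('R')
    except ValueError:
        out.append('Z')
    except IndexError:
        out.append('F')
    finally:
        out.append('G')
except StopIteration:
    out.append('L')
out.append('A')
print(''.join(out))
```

Execution trace: 'S' (try body) → 'G' (finally) → 'L' (outer except StopIteration) → 'A' (after the try/except). Output: SGLA

Answer: SGLA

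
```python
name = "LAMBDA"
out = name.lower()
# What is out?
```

Trace:
`name = "LAMBDA"` → name = 'LAMBDA'
`out = name.lower()` → out = 'lambda'
So out = 'lambda'

Answer: 'lambda'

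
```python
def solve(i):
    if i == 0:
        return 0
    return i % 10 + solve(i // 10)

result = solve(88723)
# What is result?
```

Sum of digits of 88723: 3 + 2 + 7 + 8 + 8 = 28

Answer: 28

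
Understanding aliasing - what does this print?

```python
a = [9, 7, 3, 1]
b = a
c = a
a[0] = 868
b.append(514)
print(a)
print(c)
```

Key concept: multiple aliases.
Step by step:
`a = [9, 7, 3, 1]` → a = [9, 7, 3, 1]
`b = a` → b = [9, 7, 3, 1] (same object as a)
`c = a` → c = [9, 7, 3, 1] (same object as a, b)
`a[0] = 868` → a = [868, 7, 3, 1] (same object as b, c); b = [868, 7, 3, 1] (same object as a, c); c = [868, 7, 3, 1] (same object as a, b)
`b.append(514)` → a = [868, 7, 3, 1, 514] (same object as b, c); b = [868, 7, 3, 1, 514] (same object as a, c); c = [868, 7, 3, 1, 514] (same object as a, b)
`print(a)` → prints [868, 7, 3, 1, 514]
`print(c)` → prints [868, 7, 3, 1, 514]

Answer:
[868, 7, 3, 1, 514]
[868, 7, 3, 1, 514]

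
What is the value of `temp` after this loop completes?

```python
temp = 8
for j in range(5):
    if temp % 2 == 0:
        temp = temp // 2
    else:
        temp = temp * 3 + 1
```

Collatz-style transformation from 8
`temp` takes the values: 8 → 4 → 2 → 1 → 4 → 2

Answer: 2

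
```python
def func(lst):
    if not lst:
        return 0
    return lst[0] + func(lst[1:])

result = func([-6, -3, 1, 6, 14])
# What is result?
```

(-6) + (-3) + 1 + 6 + 14 + 0 = 12

Answer: 12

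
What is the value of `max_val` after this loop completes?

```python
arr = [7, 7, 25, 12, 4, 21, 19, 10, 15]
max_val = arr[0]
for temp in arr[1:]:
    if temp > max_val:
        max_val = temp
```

Maximum of [7, 7, 25, 12, 4, 21, 19, 10, 15]
`max_val` takes the values: 7 → 25

Answer: 25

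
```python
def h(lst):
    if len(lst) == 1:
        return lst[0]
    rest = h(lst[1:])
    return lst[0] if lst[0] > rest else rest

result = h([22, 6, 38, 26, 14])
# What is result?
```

Recursive max over [22, 6, 38, 26, 14] = 38

Answer: 38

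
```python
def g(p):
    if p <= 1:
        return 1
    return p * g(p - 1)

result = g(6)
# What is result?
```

g(6) = 6 * 5 * 4 * 3 * 2 * 1 = 720

Answer: 720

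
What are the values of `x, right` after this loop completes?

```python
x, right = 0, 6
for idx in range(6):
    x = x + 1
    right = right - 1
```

x goes 0→6, right goes 6→0
`x, right` takes the values: (0, 6) → (1, 6) → (1, 5) → (2, 5) → (2, 4) → (3, 4) → (3, 3) → (4, 3) → (4, 2) → (5, 2) → (5, 1) → (6, 1) → (6, 0)

Answer: 6, 0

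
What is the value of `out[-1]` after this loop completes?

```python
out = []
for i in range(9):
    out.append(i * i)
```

Last element of squares 0 to 8
`out` takes the values: [] → [0] → [0, 1] → [0, 1, 4] → [0, 1, 4, 9] → [0, 1, 4, 9, 16] → [0, 1, 4, 9, 16, 25] → [0, 1, 4, 9, 16, 25, 36] → [0, 1, 4, 9, 16, 25, 36, 49] → [0, 1, 4, 9, 16, 25, 36, 49, 64]
So `out[-1]` = 64

Answer: 64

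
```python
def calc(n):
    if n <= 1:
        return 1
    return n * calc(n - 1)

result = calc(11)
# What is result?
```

calc(11) = 11 * 10 * 9 * 8 * 7 * 6 * 5 * 4 * 3 * 2 * 1 = 39916800

Answer: 39916800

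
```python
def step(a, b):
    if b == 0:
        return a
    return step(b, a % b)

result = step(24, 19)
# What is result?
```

step(24, 19) -> step(19, 5) -> step(5, 4) -> step(4, 1) -> step(1, 0) -> 1

Answer: 1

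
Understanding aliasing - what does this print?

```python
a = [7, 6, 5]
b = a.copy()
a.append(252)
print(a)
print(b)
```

Key concept: list.copy() creates independent copy.
Step by step:
`a = [7, 6, 5]` → a = [7, 6, 5]
`b = a.copy()` → b = [7, 6, 5]
`a.append(252)` → a = [7, 6, 5, 252]
`print(a)` → prints [7, 6, 5, 252]
`print(b)` → prints [7, 6, 5]

Answer:
[7, 6, 5, 252]
[7, 6, 5]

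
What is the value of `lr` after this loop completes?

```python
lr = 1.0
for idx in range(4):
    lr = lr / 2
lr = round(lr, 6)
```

Halving LR 4 times: 1 / 2^4
`lr` takes the values: 1.0 → 0.5 → 0.25 → 0.125 → 0.0625

Answer: 0.0625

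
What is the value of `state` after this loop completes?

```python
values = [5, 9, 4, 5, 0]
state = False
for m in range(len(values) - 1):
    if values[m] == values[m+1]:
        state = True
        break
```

Check consecutive duplicates in [5, 9, 4, 5, 0]
`state` takes the values: False

Answer: False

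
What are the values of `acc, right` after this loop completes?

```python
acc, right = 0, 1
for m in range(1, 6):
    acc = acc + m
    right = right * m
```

Sum and factorial of 1 to 5
`acc, right` takes the values: (0, 1) → (1, 1) → (3, 1) → (3, 2) → (6, 2) → (6, 6) → (10, 6) → (10, 24) → (15, 24) → (15, 120)

Answer: 15, 120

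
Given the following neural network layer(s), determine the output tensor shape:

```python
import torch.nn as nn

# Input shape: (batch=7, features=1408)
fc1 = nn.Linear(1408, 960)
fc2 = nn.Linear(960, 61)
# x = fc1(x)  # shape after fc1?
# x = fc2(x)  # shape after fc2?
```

Input: (7, 1408) -> after fc1: (7, 960) -> Output: (7, 61)

Answer: (7, 61)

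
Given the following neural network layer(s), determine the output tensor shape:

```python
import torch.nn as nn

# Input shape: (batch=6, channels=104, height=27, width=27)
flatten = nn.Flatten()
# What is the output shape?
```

Input: (6, 104, 27, 27) -> Output: (6, 75816)

Answer: (6, 75816)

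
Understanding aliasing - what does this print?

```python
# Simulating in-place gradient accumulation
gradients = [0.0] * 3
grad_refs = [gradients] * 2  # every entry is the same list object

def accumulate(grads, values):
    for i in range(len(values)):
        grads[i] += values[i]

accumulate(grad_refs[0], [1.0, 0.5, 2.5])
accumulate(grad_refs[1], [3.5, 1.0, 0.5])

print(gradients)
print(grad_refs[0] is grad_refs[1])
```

Key concept: gradient accumulation aliasing.
Step by step:
`gradients = [0.0] * 3` → gradients = [0.0, 0.0, 0.0]
`grad_refs = [gradients] * 2` → grad_refs = [[0.0, 0.0, 0.0], [0.0, 0.0, 0.0]]
`accumulate(grad_refs[0], [1.0, 0.5, 2.5])` → gradients = [1.0, 0.5, 2.5]; grad_refs = [[1.0, 0.5, 2.5], [1.0, 0.5, 2.5]]
`accumulate(grad_refs[1], [3.5, 1.0, 0.5])` → gradients = [4.5, 1.5, 3.0]; grad_refs = [[4.5, 1.5, 3.0], [4.5, 1.5, 3.0]]
`print(gradients)` → prints [4.5, 1.5, 3.0]
`print(grad_refs[0] is grad_refs[1])` → prints True

Answer:
[4.5, 1.5, 3.0]
True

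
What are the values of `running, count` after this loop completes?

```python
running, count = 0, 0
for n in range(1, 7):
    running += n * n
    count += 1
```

Sum of squares and count
`running, count` takes the values: (0, 0) → (1, 0) → (1, 1) → (5, 1) → (5, 2) → (14, 2) → (14, 3) → (30, 3) → (30, 4) → (55, 4) → (55, 5) → (91, 5) → (91, 6)

Answer: 91, 6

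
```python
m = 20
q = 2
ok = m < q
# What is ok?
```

Trace:
`m = 20` → m = 20
`q = 2` → q = 2
`ok = m < q` → ok = False
So ok = False

Answer: False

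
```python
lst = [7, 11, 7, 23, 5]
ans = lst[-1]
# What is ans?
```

Trace:
`lst = [7, 11, 7, 23, 5]` → lst = [7, 11, 7, 23, 5]
`ans = lst[-1]` → ans = 5
So ans = 5

Answer: 5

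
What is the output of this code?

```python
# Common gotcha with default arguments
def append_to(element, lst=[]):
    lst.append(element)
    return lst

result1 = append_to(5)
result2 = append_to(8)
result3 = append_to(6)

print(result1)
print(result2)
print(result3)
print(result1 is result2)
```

Key concept: mutable default argument gotcha.
Step by step:
`result1 = append_to(5)` → result1 = [5]
`result2 = append_to(8)` → result1 = [5, 8] (same object as result2); result2 = [5, 8] (same object as result1)
`result3 = append_to(6)` → result1 = [5, 8, 6] (same object as result2, result3); result2 = [5, 8, 6] (same object as result1, result3); result3 = [5, 8, 6] (same object as result1, result2)
`print(result1)` → prints [5, 8, 6]
`print(result2)` → prints [5, 8, 6]
`print(result3)` → prints [5, 8, 6]
`print(result1 is result2)` → prints True

Answer:
[5, 8, 6]
[5, 8, 6]
[5, 8, 6]
True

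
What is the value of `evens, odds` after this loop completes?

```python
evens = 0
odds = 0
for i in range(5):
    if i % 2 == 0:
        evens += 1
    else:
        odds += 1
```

Count evens and odds in range(5)
`evens, odds` takes the values: (0, 0) → (1, 0) → (1, 1) → (2, 1) → (2, 2) → (3, 2)

Answer: 3, 2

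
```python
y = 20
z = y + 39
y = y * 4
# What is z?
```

Trace:
`y = 20` → y = 20
`z = y + 39` → z = 59
`y = y * 4` → y = 80
So z = 59

Answer: 59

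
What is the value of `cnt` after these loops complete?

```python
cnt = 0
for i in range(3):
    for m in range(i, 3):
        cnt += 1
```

Upper triangle: 3 + 2 + ... + 1
`cnt` takes the values: 0 → 1 → 2 → 3 → 4 → 5 → 6

Answer: 6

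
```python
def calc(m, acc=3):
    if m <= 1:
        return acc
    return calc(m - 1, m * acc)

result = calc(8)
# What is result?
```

Accumulator trace (n, acc): (8, 3) -> (7, 24) -> (6, 168) -> (5, 1008) -> (4, 5040) -> (3, 20160) -> (2, 60480) -> (1, 120960) -> return 120960

Answer: 120960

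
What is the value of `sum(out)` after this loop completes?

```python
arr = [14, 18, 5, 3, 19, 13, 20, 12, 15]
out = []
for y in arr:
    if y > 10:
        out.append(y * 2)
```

Sum of doubled values > 10
`out` takes the values: [] → [28] → [28, 36] → [28, 36, 38] → [28, 36, 38, 26] → [28, 36, 38, 26, 40] → [28, 36, 38, 26, 40, 24] → [28, 36, 38, 26, 40, 24, 30]
So `sum(out)` = 222

Answer: 222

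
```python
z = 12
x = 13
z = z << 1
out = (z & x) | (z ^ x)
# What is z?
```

Trace:
`z = 12` → z = 12
`x = 13` → x = 13
`z = z << 1` → z = 24
`out = (z & x) | (z ^ x)` → out = 29
So z = 24

Answer: 24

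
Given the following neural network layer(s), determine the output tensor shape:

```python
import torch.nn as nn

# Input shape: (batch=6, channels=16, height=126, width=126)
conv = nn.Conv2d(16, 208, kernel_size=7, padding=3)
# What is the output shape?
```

Input: (6, 16, 126, 126) -> Output: (6, 208, 126, 126)

Answer: (6, 208, 126, 126)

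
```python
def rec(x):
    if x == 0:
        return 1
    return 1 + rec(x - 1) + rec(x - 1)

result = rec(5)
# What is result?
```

rec(x) = 1 + 2·rec(x-1), rec(0)=1. Closed form: (1+1)·2^5 - 1 = 63.

Answer: 63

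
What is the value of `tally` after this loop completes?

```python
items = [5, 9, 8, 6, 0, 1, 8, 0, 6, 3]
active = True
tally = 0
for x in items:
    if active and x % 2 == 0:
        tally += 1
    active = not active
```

Count even values at even positions
`tally` takes the values: 0 → 1 → 2 → 3 → 4

Answer: 4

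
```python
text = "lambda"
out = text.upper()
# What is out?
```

Trace:
`text = "lambda"` → text = 'lambda'
`out = text.upper()` → out = 'LAMBDA'
So out = 'LAMBDA'

Answer: 'LAMBDA'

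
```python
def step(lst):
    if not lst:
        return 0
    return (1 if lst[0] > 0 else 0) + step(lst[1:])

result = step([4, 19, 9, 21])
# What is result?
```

Count of positive elements in [4, 19, 9, 21] = 4

Answer: 4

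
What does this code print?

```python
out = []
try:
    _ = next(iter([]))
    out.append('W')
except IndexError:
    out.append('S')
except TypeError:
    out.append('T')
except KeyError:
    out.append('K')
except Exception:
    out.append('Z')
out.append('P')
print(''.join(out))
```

Execution trace: 'Z' (except Exception) → 'P' (after the try/except). Output: ZP

Answer: ZP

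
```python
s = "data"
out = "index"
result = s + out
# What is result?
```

Trace:
`s = "data"` → s = 'data'
`out = "index"` → out = 'index'
`result = s + out` → result = 'dataindex'
So result = 'dataindex'

Answer: 'dataindex'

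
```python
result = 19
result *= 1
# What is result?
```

Trace:
`result = 19` → result = 19
`result *= 1` → result = 19
So result = 19

Answer: 19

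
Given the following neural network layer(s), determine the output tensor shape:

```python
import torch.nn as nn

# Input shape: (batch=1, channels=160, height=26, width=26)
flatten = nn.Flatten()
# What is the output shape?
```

Input: (1, 160, 26, 26) -> Output: (1, 108160)

Answer: (1, 108160)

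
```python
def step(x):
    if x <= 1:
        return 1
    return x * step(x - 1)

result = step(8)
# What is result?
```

step(8) = 8 * 7 * 6 * 5 * 4 * 3 * 2 * 1 = 40320

Answer: 40320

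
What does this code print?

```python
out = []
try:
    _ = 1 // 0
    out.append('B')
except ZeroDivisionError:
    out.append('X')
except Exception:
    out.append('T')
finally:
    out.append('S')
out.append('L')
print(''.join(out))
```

Execution trace: 'X' (except ZeroDivisionError) → 'S' (finally) → 'L' (after the try/except). Output: XSL

Answer: XSL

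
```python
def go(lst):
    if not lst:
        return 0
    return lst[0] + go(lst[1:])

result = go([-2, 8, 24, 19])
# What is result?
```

(-2) + 8 + 24 + 19 + 0 = 49

Answer: 49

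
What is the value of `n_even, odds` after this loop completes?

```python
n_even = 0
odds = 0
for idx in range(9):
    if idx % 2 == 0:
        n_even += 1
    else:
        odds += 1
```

Count evens and odds in range(9)
`n_even, odds` takes the values: (0, 0) → (1, 0) → (1, 1) → (2, 1) → (2, 2) → (3, 2) → (3, 3) → (4, 3) → (4, 4) → (5, 4)

Answer: 5, 4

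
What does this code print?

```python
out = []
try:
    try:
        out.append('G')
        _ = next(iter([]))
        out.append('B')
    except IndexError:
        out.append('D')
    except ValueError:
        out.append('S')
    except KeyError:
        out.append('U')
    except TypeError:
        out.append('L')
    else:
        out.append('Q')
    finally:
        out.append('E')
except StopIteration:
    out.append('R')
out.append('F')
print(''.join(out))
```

Execution trace: 'G' (try body) → 'E' (finally) → 'R' (outer except StopIteration) → 'F' (after the try/except). Output: GERF

Answer: GERF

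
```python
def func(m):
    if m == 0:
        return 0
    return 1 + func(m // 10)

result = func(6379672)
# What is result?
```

Count of digits of 6379672: 7

Answer: 7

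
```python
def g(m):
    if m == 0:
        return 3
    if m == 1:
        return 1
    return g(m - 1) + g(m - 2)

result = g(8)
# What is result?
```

Build up from base cases: g(0)=3, g(1)=1, g(2)=4, g(3)=5, g(4)=9, g(5)=14, g(6)=23, ..., g(8)=60

Answer: 60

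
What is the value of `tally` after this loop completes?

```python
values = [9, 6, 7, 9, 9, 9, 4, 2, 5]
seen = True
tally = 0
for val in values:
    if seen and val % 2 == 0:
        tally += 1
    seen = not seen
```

Count even values at even positions
`tally` takes the values: 0 → 1

Answer: 1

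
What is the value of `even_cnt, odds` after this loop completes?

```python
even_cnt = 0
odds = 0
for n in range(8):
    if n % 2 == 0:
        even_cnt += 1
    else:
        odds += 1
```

Count evens and odds in range(8)
`even_cnt, odds` takes the values: (0, 0) → (1, 0) → (1, 1) → (2, 1) → (2, 2) → (3, 2) → (3, 3) → (4, 3) → (4, 4)

Answer: 4, 4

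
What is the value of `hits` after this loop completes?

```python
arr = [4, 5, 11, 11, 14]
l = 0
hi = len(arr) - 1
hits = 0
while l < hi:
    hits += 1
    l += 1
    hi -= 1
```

Iterations until pointers meet (list length 5)
`hits` takes the values: 0 → 1 → 2

Answer: 2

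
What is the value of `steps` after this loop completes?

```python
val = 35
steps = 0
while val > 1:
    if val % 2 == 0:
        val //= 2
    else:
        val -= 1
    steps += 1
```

Steps to reduce 35 to 1
`steps` takes the values: 0 → 1 → 2 → 3 → 4 → 5 → 6 → 7

Answer: 7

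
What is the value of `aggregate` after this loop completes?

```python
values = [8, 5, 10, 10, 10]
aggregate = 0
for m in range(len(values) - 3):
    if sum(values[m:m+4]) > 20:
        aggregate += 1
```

Count windows with sum > 20
`aggregate` takes the values: 0 → 1 → 2

Answer: 2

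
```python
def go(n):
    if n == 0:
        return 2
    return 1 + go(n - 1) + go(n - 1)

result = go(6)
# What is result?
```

go(n) = 1 + 2·go(n-1), go(0)=2. Closed form: (2+1)·2^6 - 1 = 191.

Answer: 191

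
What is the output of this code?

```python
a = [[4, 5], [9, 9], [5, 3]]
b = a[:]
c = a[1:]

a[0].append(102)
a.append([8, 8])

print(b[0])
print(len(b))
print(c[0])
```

Key concept: slice with nested mutation.
Step by step:
`a = [[4, 5], [9, 9], [5, 3]]` → a = [[4, 5], [9, 9], [5, 3]]
`b = a[:]` → b = [[4, 5], [9, 9], [5, 3]]
`c = a[1:]` → c = [[9, 9], [5, 3]]
`a[0].append(102)` → a = [[4, 5, 102], [9, 9], [5, 3]]; b = [[4, 5, 102], [9, 9], [5, 3]]
`a.append([8, 8])` → a = [[4, 5, 102], [9, 9], [5, 3], [8, 8]]
`print(b[0])` → prints [4, 5, 102]
`print(len(b))` → prints 3
`print(c[0])` → prints [9, 9]

Answer:
[4, 5, 102]
3
[9, 9]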